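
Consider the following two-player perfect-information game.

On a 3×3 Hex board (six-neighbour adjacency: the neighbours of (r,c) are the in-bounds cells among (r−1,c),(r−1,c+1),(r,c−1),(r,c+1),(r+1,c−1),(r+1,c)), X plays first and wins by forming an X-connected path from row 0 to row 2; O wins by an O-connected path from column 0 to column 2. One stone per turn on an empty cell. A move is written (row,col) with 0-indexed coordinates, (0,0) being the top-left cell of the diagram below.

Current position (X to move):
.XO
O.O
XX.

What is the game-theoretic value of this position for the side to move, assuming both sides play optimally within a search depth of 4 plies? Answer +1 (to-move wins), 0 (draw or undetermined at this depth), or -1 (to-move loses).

ply 1, X at .XO/O.O/XX. | (0,0)=-1→XXO/O.O/XX.; (1,1)=+1→.XO/OXO/XX.*; (2,2)=-1→.XO/O.O/XXX
ply 2: .XO/OXO/XX. is terminal -1 (O); from .XO/O.O/XX. depth 4

value(.XO/O.O/XX., X) = +1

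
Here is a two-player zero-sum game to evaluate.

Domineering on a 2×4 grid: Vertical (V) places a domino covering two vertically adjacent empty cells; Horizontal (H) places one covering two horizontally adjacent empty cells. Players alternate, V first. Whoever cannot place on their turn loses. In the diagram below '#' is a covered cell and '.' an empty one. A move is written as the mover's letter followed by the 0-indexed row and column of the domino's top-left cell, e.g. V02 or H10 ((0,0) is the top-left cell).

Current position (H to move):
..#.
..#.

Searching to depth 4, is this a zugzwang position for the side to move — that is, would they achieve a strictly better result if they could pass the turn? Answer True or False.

zugzwang(..#./..#., H) = False

[..#./..#.] H move#1: H00:+1/###./..#.*, H10:+1/..#./###.
[###./..#.] V move#2: V03:-1/####/..##*
[####/..##] H move#3: H10:+1/####/####*
[####/####] end (terminal -1, V#4); searched ..#./..#. to 4
suppose H passes — search the same position with V to move:
pass> [..#./..#.] V move#1: V00:+1/#.#./#.#.*, V01:+1/.##./.##., V03:-1/..##/..##
pass> [#.#./#.#.] end (terminal -1, H#2); searched ..#./..#. to 4
for H: play +1, pass -1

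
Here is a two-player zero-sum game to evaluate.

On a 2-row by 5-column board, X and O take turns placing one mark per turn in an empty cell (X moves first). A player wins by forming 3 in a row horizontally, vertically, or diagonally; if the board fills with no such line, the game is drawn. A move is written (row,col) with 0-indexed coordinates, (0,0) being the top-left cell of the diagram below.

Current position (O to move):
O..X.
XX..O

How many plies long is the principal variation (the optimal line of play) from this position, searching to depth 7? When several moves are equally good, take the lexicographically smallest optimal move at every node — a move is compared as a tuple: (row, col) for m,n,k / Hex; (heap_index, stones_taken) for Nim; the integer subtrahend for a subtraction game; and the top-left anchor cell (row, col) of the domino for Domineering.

PV length from [O..X./XX..O]: 5 plies

ply 1, O at O..X./XX..O | (0,1)=-1→OO.X./XX..O; (0,2)=-1→O.OX./XX..O; (0,4)=-1→O..XO/XX..O; (1,2)=+0→O..X./XXO.O*; (1,3)=-1→O..X./XX.OO
ply 2, X at O..X./XXO.O | (0,1)=-1→OX.X./XXO.O; (0,2)=-1→O.XX./XXO.O; (0,4)=-1→O..XX/XXO.O; (1,3)=+0→O..X./XXOXO*
ply 3, O at O..X./XXOXO | (0,1)=+0→OO.X./XXOXO*; (0,2)=+0→O.OX./XXOXO; (0,4)=+0→O..XO/XXOXO
ply 4, X at OO.X./XXOXO | (0,2)=+0→OOXX./XXOXO*; (0,4)=-1→OO.XX/XXOXO
ply 5, O at OOXX./XXOXO | (0,4)=+0→OOXXO/XXOXO*
ply 6: OOXXO/XXOXO is terminal +0 (X); from O..X./XX..O depth 7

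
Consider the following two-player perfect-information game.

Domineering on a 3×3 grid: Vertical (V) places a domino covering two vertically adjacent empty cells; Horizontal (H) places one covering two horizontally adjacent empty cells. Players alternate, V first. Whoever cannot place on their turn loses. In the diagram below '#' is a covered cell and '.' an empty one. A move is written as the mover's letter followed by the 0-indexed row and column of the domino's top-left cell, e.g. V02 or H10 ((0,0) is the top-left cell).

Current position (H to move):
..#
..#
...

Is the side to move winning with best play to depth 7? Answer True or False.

H winning at [..#/..#/...]: True

ply 1, H at ..#/..#/... | H00=-1→###/..#/...; H10=+1→..#/###/...*; H20=-1→..#/..#/##.; H21=-1→..#/..#/.##
ply 2: ..#/###/... is terminal -1 (V); from ..#/..#/... depth 7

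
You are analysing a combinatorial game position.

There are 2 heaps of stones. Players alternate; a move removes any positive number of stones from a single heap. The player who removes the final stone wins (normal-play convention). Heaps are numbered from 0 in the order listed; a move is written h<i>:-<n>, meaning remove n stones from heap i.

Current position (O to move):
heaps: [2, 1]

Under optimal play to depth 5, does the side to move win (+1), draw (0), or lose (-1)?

value((2,1), O) = +1

[(2,1)] O move#1: h0:-1:+1/(1,1)*, h0:-2:-1/(0,1), h1:-1:-1/(2,0)
[(1,1)] X move#2: h0:-1:-1/(0,1)*, h1:-1:-1/(1,0)
[(0,1)] O move#3: h1:-1:+1/(0,0)*
[(0,0)] end (terminal -1, X#4); searched (2,1) to 5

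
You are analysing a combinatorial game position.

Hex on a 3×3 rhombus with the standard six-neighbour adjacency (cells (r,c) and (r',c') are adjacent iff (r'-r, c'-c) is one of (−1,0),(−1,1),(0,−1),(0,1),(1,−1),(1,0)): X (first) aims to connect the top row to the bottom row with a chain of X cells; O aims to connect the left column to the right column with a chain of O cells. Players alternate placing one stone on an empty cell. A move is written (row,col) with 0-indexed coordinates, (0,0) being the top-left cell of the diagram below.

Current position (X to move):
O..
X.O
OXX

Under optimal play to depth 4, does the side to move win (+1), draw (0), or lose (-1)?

value(O../X.O/OXX, X) = +1

[O../X.O/OXX] X move#1: (0,1):-1/OX./X.O/OXX, (0,2):-1/O.X/X.O/OXX, (1,1):+1/O../XXO/OXX*
[O../XXO/OXX] O move#2: (0,1):-1/OO./XXO/OXX*, (0,2):-1/O.O/XXO/OXX
[OO./XXO/OXX] X move#3: (0,2):+1/OOX/XXO/OXX*
[OOX/XXO/OXX] end (terminal -1, O#4); searched O../X.O/OXX to 4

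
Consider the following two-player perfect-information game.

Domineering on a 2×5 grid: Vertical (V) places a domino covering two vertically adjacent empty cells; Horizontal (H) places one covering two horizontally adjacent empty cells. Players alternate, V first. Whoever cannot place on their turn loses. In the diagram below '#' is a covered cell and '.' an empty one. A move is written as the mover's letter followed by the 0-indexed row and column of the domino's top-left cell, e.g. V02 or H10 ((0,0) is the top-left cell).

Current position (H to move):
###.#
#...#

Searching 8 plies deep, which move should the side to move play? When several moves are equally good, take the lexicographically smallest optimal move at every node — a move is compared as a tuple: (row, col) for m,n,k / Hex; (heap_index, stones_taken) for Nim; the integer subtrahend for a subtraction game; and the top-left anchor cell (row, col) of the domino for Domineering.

ply 1, H at ###.#/#...# | H11=-1→###.#/###.#; H12=+1→###.#/#.###*
ply 2: ###.#/#.### is terminal -1 (V); from ###.#/#...# depth 8

H's best at [###.#/#...#]: H12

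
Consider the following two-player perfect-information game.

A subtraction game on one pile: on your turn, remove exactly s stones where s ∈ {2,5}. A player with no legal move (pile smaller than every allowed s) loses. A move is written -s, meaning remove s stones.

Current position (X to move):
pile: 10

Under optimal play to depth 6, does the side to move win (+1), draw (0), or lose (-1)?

value(10, X) = +1

ply 1, X at 10 | -2=+1→8*; -5=-1→5
ply 2, O at 8 | -2=-1→6*; -5=-1→3
ply 3, X at 6 | -2=+1→4*; -5=+1→1
ply 4, O at 4 | -2=-1→2*
ply 5, X at 2 | -2=+1→0*
ply 6: 0 is terminal -1 (O); from 10 depth 6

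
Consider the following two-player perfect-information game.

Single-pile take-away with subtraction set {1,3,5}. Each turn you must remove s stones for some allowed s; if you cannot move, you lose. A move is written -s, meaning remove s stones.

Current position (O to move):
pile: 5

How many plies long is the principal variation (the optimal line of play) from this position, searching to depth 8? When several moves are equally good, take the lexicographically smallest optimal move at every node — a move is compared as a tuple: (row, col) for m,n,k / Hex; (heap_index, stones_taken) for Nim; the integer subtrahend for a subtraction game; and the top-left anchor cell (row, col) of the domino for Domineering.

PV length from [5]: 5 plies

p1 O@[5]: -1[4]+1* -3[2]+1 -5[0]+1
p2 X@[4]: -1[3]-1* -3[1]-1
p3 O@[3]: -1[2]+1* -3[0]+1
p4 X@[2]: -1[1]-1*
p5 O@[1]: -1[0]+1*
p6 X@[0] terminal -1; root [5] d8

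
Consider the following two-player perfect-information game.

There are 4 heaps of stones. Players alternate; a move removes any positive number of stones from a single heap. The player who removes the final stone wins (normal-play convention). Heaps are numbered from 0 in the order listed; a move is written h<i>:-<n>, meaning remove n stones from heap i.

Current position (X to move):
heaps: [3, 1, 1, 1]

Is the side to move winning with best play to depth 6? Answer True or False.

p1 X@[(3,1,1,1)]: h0:-1[(2,1,1,1)]-1 h0:-2[(1,1,1,1)]+1* h0:-3[(0,1,1,1)]-1 h1:-1[(3,0,1,1)]-1 h2:-1[(3,1,0,1)]-1 h3:-1[(3,1,1,0)]-1
p2 O@[(1,1,1,1)]: h0:-1[(0,1,1,1)]-1* h1:-1[(1,0,1,1)]-1 h2:-1[(1,1,0,1)]-1 h3:-1[(1,1,1,0)]-1
p3 X@[(0,1,1,1)]: h1:-1[(0,0,1,1)]+1* h2:-1[(0,1,0,1)]+1 h3:-1[(0,1,1,0)]+1
p4 O@[(0,0,1,1)]: h2:-1[(0,0,0,1)]-1* h3:-1[(0,0,1,0)]-1
p5 X@[(0,0,0,1)]: h3:-1[(0,0,0,0)]+1*
p6 O@[(0,0,0,0)] terminal -1; root [(3,1,1,1)] d6

X winning at [(3,1,1,1)]: True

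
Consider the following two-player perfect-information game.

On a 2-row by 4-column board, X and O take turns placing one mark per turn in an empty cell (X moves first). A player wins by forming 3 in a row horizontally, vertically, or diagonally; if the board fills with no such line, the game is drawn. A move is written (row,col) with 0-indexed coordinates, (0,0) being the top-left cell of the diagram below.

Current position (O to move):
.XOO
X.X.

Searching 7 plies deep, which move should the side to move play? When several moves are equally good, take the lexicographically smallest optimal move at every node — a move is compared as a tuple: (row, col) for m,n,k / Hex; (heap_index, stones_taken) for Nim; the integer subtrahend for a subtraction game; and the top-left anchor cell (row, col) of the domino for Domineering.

ply 1, O at .XOO/X.X. | (0,0)=-1→OXOO/X.X.; (1,1)=+0→.XOO/XOX.*; (1,3)=-1→.XOO/X.XO
ply 2, X at .XOO/XOX. | (0,0)=+0→XXOO/XOX.*; (1,3)=+0→.XOO/XOXX
ply 3, O at XXOO/XOX. | (1,3)=+0→XXOO/XOXO*
ply 4: XXOO/XOXO is terminal +0 (X); from .XOO/X.X. depth 7

O's best at [.XOO/X.X.]: (1,1)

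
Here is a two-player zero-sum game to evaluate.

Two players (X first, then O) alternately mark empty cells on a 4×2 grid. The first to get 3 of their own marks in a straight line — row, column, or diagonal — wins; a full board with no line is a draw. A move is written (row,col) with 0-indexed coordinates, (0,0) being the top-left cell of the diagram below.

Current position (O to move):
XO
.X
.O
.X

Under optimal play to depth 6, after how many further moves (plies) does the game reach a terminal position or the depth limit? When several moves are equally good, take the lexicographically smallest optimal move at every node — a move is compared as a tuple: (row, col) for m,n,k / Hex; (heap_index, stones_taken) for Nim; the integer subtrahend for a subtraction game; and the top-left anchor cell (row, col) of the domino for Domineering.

[XO/.X/.O/.X] O move#1: (1,0):+0/XO/OX/.O/.X*, (2,0):+0/XO/.X/OO/.X, (3,0):+0/XO/.X/.O/OX
[XO/OX/.O/.X] X move#2: (2,0):+0/XO/OX/XO/.X*, (3,0):+0/XO/OX/.O/XX
[XO/OX/XO/.X] O move#3: (3,0):+0/XO/OX/XO/OX*
[XO/OX/XO/OX] end (terminal +0, X#4); searched XO/.X/.O/.X to 6

PV length from [XO/.X/.O/.X]: 3 plies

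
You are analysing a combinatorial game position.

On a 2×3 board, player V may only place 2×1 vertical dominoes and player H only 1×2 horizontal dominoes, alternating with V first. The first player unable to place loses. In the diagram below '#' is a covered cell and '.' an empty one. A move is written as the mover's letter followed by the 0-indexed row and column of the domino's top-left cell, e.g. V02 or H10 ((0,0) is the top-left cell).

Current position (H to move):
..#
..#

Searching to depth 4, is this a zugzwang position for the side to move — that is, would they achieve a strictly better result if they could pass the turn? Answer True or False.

zugzwang(..#/..#, H) = False

ply 1, H at ..#/..# | H00=+1→###/..#*; H10=+1→..#/###
ply 2: ###/..# is terminal -1 (V); from ..#/..# depth 4
pass branch (V moves first from the same position):
  | ply 1, V at ..#/..# | V00=+1→#.#/#.#*; V01=+1→.##/.##
  | ply 2: #.#/#.# is terminal -1 (H); from ..#/..# depth 4
H moving scores +1; H passing scores -1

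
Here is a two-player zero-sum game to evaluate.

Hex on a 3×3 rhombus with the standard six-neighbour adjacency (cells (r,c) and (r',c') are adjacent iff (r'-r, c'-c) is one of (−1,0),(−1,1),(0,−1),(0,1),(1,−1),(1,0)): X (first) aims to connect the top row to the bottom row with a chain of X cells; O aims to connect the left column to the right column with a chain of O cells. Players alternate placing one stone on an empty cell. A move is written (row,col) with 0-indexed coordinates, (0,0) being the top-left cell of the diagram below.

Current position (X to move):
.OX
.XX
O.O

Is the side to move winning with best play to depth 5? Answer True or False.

X winning at [.OX/.XX/O.O]: True

p1 X@[.OX/.XX/O.O]: (0,0)[XOX/.XX/O.O]-1 (1,0)[.OX/XXX/O.O]-1 (2,1)[.OX/.XX/OXO]+1*
p2 O@[.OX/.XX/OXO] terminal -1; root [.OX/.XX/O.O] d5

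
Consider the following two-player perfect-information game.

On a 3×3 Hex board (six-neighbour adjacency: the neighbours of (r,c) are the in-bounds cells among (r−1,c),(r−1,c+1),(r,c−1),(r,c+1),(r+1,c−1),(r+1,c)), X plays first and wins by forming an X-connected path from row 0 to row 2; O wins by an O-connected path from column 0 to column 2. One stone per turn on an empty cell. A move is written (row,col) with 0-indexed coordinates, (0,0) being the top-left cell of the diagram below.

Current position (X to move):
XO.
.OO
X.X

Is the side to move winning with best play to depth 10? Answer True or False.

ply 1, X at XO./.OO/X.X | (0,2)=-1→XOX/.OO/X.X; (1,0)=+1→XO./XOO/X.X*; (2,1)=-1→XO./.OO/XXX
ply 2: XO./XOO/X.X is terminal -1 (O); from XO./.OO/X.X depth 10

X winning at [XO./.OO/X.X]: True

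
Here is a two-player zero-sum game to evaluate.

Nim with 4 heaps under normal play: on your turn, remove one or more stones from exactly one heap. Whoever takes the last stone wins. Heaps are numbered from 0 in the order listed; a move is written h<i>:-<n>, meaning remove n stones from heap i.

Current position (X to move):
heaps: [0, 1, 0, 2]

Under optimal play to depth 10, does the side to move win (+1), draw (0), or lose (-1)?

p1 X@[(0,1,0,2)]: h1:-1[(0,0,0,2)]-1 h3:-1[(0,1,0,1)]+1* h3:-2[(0,1,0,0)]-1
p2 O@[(0,1,0,1)]: h1:-1[(0,0,0,1)]-1* h3:-1[(0,1,0,0)]-1
p3 X@[(0,0,0,1)]: h3:-1[(0,0,0,0)]+1*
p4 O@[(0,0,0,0)] terminal -1; root [(0,1,0,2)] d10

value((0,1,0,2), X) = +1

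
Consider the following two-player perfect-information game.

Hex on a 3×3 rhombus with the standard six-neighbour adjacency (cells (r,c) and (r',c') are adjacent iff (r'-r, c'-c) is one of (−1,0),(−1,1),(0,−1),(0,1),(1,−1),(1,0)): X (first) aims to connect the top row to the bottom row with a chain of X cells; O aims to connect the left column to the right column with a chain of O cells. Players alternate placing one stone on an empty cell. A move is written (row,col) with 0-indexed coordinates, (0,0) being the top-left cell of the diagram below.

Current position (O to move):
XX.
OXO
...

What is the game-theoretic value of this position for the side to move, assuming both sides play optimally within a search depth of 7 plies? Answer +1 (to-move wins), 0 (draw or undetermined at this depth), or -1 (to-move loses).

[XX./OXO/...] O move#1: (0,2):-1/XXO/OXO/...*, (2,0):-1/XX./OXO/O.., (2,1):-1/XX./OXO/.O., (2,2):-1/XX./OXO/..O
[XXO/OXO/...] X move#2: (2,0):+1/XXO/OXO/X..*, (2,1):+1/XXO/OXO/.X., (2,2):+1/XXO/OXO/..X
[XXO/OXO/X..] end (terminal -1, O#3); searched XX./OXO/... to 7

value(XX./OXO/..., O) = -1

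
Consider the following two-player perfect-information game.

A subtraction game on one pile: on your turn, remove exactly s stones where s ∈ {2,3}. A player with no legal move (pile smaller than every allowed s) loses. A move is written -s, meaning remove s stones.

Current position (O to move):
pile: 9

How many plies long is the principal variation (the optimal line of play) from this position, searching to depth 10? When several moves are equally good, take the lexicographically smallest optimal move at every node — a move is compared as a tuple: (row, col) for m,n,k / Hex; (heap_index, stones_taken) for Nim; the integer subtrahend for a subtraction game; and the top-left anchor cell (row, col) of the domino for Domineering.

p1 O@[9]: -2[7]-1 -3[6]+1*
p2 X@[6]: -2[4]-1* -3[3]-1
p3 O@[4]: -2[2]-1 -3[1]+1*
p4 X@[1] terminal -1; root [9] d10

PV length from [9]: 3 plies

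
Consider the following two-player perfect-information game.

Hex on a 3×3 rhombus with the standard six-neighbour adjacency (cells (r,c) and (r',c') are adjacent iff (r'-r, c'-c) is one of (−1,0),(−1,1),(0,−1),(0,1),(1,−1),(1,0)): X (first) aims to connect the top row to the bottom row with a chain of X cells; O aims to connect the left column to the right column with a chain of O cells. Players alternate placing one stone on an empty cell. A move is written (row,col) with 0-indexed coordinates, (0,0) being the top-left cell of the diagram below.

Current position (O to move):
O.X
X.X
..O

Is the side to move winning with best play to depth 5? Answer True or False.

O winning at [O.X/X.X/..O]: False

[O.X/X.X/..O] O move#1: (0,1):-1/OOX/X.X/..O*, (1,1):-1/O.X/XOX/..O, (2,0):-1/O.X/X.X/O.O, (2,1):-1/O.X/X.X/.OO
[OOX/X.X/..O] X move#2: (1,1):+1/OOX/XXX/..O*, (2,0):+1/OOX/X.X/X.O, (2,1):+1/OOX/X.X/.XO
[OOX/XXX/..O] O move#3: (2,0):-1/OOX/XXX/O.O*, (2,1):-1/OOX/XXX/.OO
[OOX/XXX/O.O] X move#4: (2,1):+1/OOX/XXX/OXO*
[OOX/XXX/OXO] end (terminal -1, O#5); searched O.X/X.X/..O to 5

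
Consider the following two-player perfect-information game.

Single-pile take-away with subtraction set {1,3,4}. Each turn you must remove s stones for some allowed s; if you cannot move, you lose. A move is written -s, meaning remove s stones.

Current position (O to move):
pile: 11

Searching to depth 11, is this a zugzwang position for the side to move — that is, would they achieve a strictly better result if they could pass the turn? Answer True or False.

p1 O@[11]: -1[10]-1 -3[8]-1 -4[7]+1*
p2 X@[7]: -1[6]-1* -3[4]-1 -4[3]-1
p3 O@[6]: -1[5]-1 -3[3]-1 -4[2]+1*
p4 X@[2]: -1[1]-1*
p5 O@[1]: -1[0]+1*
p6 X@[0] terminal -1; root [11] d11
if O skipped the turn, X would face:
~ p1 X@[11]: -1[10]-1 -3[8]-1 -4[7]+1*
~ p2 O@[7]: -1[6]-1* -3[4]-1 -4[3]-1
~ p3 X@[6]: -1[5]-1 -3[3]-1 -4[2]+1*
~ p4 O@[2]: -1[1]-1*
~ p5 X@[1]: -1[0]+1*
~ p6 O@[0] terminal -1; root [11] d11
compare (O): move=+1 vs pass=-1

zugzwang(11, O) = False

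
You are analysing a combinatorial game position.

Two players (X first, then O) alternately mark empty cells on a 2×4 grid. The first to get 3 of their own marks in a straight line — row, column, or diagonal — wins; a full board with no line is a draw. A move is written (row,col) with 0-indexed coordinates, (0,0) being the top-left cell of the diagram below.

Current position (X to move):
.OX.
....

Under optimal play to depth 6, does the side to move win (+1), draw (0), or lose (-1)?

ply 1, X at .OX./.... | (0,0)=+0→XOX./....*; (0,3)=+0→.OXX/....; (1,0)=+0→.OX./X...; (1,1)=+0→.OX./.X..; (1,2)=+0→.OX./..X.; (1,3)=+0→.OX./...X
ply 2, O at XOX./.... | (0,3)=+0→XOXO/....*; (1,0)=+0→XOX./O...; (1,1)=+0→XOX./.O..; (1,2)=+0→XOX./..O.; (1,3)=+0→XOX./...O
ply 3, X at XOXO/.... | (1,0)=+0→XOXO/X...*; (1,1)=+0→XOXO/.X..; (1,2)=+0→XOXO/..X.; (1,3)=+0→XOXO/...X
ply 4, O at XOXO/X... | (1,1)=+0→XOXO/XO..*; (1,2)=+0→XOXO/X.O.; (1,3)=+0→XOXO/X..O
ply 5, X at XOXO/XO.. | (1,2)=+0→XOXO/XOX.*; (1,3)=+0→XOXO/XO.X
ply 6, O at XOXO/XOX. | (1,3)=+0→XOXO/XOXO*
ply 7: XOXO/XOXO is terminal +0 (X); from .OX./.... depth 6

value(.OX./...., X) = 0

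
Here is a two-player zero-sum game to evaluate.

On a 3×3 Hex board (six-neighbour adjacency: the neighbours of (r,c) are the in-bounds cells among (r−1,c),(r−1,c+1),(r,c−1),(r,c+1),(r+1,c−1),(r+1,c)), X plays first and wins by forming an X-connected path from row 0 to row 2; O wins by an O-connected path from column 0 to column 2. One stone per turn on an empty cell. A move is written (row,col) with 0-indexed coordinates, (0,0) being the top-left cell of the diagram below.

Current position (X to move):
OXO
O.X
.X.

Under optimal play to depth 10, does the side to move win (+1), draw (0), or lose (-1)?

ply 1, X at OXO/O.X/.X. | (1,1)=+1→OXO/OXX/.X.*; (2,0)=-1→OXO/O.X/XX.; (2,2)=-1→OXO/O.X/.XX
ply 2: OXO/OXX/.X. is terminal -1 (O); from OXO/O.X/.X. depth 10

value(OXO/O.X/.X., X) = +1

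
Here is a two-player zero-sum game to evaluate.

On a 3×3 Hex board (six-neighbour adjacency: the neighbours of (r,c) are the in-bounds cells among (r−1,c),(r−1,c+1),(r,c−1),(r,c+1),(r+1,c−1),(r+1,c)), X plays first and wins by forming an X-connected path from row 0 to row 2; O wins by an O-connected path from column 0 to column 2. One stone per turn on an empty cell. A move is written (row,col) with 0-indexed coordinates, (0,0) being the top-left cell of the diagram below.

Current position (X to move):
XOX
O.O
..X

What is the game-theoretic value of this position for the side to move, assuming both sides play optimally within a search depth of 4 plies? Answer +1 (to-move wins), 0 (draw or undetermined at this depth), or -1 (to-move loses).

value(XOX/O.O/..X, X) = +1

ply 1, X at XOX/O.O/..X | (1,1)=+1→XOX/OXO/..X*; (2,0)=-1→XOX/O.O/X.X; (2,1)=-1→XOX/O.O/.XX
ply 2, O at XOX/OXO/..X | (2,0)=-1→XOX/OXO/O.X*; (2,1)=-1→XOX/OXO/.OX
ply 3, X at XOX/OXO/O.X | (2,1)=+1→XOX/OXO/OXX*
ply 4: XOX/OXO/OXX is terminal -1 (O); from XOX/O.O/..X depth 4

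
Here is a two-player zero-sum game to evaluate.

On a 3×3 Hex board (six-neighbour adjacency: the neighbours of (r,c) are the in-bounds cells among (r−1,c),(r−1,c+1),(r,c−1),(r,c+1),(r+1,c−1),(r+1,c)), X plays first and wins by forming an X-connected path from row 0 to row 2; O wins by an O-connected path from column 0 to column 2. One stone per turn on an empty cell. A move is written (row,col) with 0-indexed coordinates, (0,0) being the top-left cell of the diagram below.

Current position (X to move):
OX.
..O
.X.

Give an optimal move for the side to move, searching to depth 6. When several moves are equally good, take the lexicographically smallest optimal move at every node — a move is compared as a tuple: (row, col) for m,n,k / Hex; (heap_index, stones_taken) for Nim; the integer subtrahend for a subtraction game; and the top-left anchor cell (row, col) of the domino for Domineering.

p1 X@[OX./..O/.X.]: (0,2)[OXX/..O/.X.]-1 (1,0)[OX./X.O/.X.]+1* (1,1)[OX./.XO/.X.]+1 (2,0)[OX./..O/XX.]+1 (2,2)[OX./..O/.XX]-1
p2 O@[OX./X.O/.X.]: (0,2)[OXO/X.O/.X.]-1* (1,1)[OX./XOO/.X.]-1 (2,0)[OX./X.O/OX.]-1 (2,2)[OX./X.O/.XO]-1
p3 X@[OXO/X.O/.X.]: (1,1)[OXO/XXO/.X.]+1* (2,0)[OXO/X.O/XX.]+1 (2,2)[OXO/X.O/.XX]+1
p4 O@[OXO/XXO/.X.] terminal -1; root [OX./..O/.X.] d6

X's best at [OX./..O/.X.]: (1,0)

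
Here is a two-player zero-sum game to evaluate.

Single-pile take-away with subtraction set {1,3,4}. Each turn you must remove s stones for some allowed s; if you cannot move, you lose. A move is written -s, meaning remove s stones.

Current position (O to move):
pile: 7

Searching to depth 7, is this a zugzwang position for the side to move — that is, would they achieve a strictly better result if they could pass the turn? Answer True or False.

zugzwang(7, O) = True

ply 1, O at 7 | -1=-1→6*; -3=-1→4; -4=-1→3
ply 2, X at 6 | -1=-1→5; -3=-1→3; -4=+1→2*
ply 3, O at 2 | -1=-1→1*
ply 4, X at 1 | -1=+1→0*
ply 5: 0 is terminal -1 (O); from 7 depth 7
if O skipped the turn, X would face:
~ ply 1, X at 7 | -1=-1→6*; -3=-1→4; -4=-1→3
~ ply 2, O at 6 | -1=-1→5; -3=-1→3; -4=+1→2*
~ ply 3, X at 2 | -1=-1→1*
~ ply 4, O at 1 | -1=+1→0*
~ ply 5: 0 is terminal -1 (X); from 7 depth 7
compare (O): move=-1 vs pass=+1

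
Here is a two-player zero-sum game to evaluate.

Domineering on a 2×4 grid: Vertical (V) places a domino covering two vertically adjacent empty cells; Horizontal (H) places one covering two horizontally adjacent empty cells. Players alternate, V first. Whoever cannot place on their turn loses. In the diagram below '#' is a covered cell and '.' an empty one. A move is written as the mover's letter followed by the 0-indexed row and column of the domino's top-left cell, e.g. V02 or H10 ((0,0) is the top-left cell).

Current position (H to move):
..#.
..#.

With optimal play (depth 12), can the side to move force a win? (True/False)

p1 H@[..#./..#.]: H00[###./..#.]+1* H10[..#./###.]+1
p2 V@[###./..#.]: V03[####/..##]-1*
p3 H@[####/..##]: H10[####/####]+1*
p4 V@[####/####] terminal -1; root [..#./..#.] d12

H winning at [..#./..#.]: True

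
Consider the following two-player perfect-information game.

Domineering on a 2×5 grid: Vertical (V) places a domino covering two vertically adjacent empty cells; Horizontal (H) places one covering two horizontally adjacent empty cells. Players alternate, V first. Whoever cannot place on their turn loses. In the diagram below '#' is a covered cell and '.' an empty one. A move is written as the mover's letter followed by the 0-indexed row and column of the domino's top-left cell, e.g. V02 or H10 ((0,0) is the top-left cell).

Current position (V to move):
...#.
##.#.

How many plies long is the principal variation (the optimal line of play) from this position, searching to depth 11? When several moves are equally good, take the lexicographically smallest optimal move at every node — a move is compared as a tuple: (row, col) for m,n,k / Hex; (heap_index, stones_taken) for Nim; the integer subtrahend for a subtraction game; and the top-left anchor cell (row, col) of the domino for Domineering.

PV length from [...#./##.#.]: 3 plies

ply 1, V at ...#./##.#. | V02=+1→..##./####.*; V04=-1→...##/##.##
ply 2, H at ..##./####. | H00=-1→####./####.*
ply 3, V at ####./####. | V04=+1→#####/#####*
ply 4: #####/##### is terminal -1 (H); from ...#./##.#. depth 11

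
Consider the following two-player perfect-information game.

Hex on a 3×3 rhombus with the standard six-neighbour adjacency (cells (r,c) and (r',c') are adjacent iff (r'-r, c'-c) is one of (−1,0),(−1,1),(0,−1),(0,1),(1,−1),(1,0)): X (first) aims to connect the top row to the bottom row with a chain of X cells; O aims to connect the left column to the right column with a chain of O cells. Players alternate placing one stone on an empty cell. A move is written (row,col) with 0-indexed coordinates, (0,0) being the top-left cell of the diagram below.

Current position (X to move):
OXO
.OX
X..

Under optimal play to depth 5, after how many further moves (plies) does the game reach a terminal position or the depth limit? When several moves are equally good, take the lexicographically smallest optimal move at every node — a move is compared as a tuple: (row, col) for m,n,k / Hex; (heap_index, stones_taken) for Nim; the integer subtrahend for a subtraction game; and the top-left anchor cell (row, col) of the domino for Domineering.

PV length from [OXO/.OX/X..]: 1 ply

[OXO/.OX/X..] X move#1: (1,0):+1/OXO/XOX/X..*, (2,1):-1/OXO/.OX/XX., (2,2):-1/OXO/.OX/X.X
[OXO/XOX/X..] end (terminal -1, O#2); searched OXO/.OX/X.. to 5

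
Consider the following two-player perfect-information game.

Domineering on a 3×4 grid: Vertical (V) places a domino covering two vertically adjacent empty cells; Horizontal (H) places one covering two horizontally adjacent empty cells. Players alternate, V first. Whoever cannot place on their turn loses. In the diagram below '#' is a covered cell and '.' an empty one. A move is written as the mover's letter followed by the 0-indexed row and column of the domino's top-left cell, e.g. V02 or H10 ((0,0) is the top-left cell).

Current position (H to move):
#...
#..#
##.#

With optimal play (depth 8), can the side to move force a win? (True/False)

[#.../#..#/##.#] H move#1: H01:-1/###./#..#/##.#, H02:-1/#.##/#..#/##.#, H11:+1/#.../####/##.#*
[#.../####/##.#] end (terminal -1, V#2); searched #.../#..#/##.# to 8

H winning at [#.../#..#/##.#]: True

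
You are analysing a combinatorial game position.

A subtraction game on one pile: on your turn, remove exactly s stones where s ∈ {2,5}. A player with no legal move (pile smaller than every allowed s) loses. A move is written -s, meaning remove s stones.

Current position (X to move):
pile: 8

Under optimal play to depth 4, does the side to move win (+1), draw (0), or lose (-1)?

ply 1, X at 8 | -2=-1→6*; -5=-1→3
ply 2, O at 6 | -2=+1→4*; -5=+1→1
ply 3, X at 4 | -2=-1→2*
ply 4, O at 2 | -2=+1→0*
ply 5: 0 is terminal -1 (X); from 8 depth 4

value(8, X) = -1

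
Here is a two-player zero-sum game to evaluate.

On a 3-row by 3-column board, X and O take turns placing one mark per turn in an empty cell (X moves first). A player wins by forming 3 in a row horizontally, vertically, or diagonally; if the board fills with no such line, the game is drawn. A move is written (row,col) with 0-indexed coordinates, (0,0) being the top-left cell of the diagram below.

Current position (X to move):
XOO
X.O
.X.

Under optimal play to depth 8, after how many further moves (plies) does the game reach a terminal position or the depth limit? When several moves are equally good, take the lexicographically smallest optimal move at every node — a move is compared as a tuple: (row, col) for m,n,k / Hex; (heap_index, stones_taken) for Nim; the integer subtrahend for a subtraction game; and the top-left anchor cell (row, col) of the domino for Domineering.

p1 X@[XOO/X.O/.X.]: (1,1)[XOO/XXO/.X.]-1 (2,0)[XOO/X.O/XX.]+1* (2,2)[XOO/X.O/.XX]+1
p2 O@[XOO/X.O/XX.] terminal -1; root [XOO/X.O/.X.] d8

PV length from [XOO/X.O/.X.]: 1 ply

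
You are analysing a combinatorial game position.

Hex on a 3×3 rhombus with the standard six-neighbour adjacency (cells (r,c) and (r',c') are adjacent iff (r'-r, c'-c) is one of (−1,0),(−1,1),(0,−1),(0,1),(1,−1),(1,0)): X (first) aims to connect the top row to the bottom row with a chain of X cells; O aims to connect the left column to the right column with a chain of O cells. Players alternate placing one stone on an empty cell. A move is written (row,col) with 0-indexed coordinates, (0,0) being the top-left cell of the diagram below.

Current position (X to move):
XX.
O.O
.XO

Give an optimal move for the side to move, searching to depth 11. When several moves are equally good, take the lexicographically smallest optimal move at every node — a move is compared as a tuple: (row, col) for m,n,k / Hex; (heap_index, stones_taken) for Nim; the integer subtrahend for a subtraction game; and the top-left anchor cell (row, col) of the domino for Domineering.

p1 X@[XX./O.O/.XO]: (0,2)[XXX/O.O/.XO]-1 (1,1)[XX./OXO/.XO]+1* (2,0)[XX./O.O/XXO]-1
p2 O@[XX./OXO/.XO] terminal -1; root [XX./O.O/.XO] d11

X's best at [XX./O.O/.XO]: (1,1)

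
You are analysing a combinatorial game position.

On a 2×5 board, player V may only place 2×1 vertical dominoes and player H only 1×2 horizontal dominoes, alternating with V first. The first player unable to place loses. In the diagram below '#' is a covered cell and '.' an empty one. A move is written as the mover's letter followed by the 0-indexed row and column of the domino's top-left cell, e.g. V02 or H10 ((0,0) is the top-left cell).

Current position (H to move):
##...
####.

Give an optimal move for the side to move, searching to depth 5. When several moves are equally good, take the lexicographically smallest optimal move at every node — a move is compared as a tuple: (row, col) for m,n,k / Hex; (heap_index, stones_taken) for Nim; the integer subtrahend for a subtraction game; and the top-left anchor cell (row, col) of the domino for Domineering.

H's best at [##.../####.]: H03

p1 H@[##.../####.]: H02[####./####.]-1 H03[##.##/####.]+1*
p2 V@[##.##/####.] terminal -1; root [##.../####.] d5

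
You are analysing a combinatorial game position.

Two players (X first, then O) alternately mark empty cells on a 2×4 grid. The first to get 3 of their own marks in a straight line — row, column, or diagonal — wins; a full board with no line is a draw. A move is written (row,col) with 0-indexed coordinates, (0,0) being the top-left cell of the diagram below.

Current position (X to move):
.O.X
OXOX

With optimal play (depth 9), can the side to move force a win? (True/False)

[.O.X/OXOX] X move#1: (0,0):+0/XO.X/OXOX*, (0,2):+0/.OXX/OXOX
[XO.X/OXOX] O move#2: (0,2):+0/XOOX/OXOX*
[XOOX/OXOX] end (terminal +0, X#3); searched .O.X/OXOX to 9

X winning at [.O.X/OXOX]: False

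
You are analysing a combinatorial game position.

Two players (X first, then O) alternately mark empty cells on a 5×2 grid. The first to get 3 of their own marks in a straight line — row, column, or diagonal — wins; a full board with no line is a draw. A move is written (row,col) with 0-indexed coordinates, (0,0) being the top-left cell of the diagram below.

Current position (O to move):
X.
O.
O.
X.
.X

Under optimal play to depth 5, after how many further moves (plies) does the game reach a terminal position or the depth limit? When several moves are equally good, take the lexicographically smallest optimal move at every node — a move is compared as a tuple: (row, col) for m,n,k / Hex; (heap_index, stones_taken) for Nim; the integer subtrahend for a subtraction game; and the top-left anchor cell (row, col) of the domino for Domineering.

[X./O./O./X./.X] O move#1: (0,1):+0/XO/O./O./X./.X*, (1,1):+0/X./OO/O./X./.X, (2,1):+0/X./O./OO/X./.X, (3,1):+0/X./O./O./XO/.X, (4,0):+0/X./O./O./X./OX
[XO/O./O./X./.X] X move#2: (1,1):+0/XO/OX/O./X./.X*, (2,1):+0/XO/O./OX/X./.X, (3,1):+0/XO/O./O./XX/.X, (4,0):+0/XO/O./O./X./XX
[XO/OX/O./X./.X] O move#3: (2,1):+0/XO/OX/OO/X./.X*, (3,1):+0/XO/OX/O./XO/.X, (4,0):+0/XO/OX/O./X./OX
[XO/OX/OO/X./.X] X move#4: (3,1):+0/XO/OX/OO/XX/.X*, (4,0):+0/XO/OX/OO/X./XX
[XO/OX/OO/XX/.X] O move#5: (4,0):+0/XO/OX/OO/XX/OX*
[XO/OX/OO/XX/OX] end (terminal +0, X#6); searched X./O./O./X./.X to 5

PV length from [X./O./O./X./.X]: 5 plies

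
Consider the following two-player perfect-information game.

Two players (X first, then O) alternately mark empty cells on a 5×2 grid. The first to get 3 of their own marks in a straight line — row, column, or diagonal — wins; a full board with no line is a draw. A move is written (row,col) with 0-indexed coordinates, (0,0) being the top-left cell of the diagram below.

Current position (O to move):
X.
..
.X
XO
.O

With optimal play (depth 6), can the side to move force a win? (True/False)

O winning at [X./../.X/XO/.O]: False

ply 1, O at X./../.X/XO/.O | (0,1)=-1→XO/../.X/XO/.O; (1,0)=+0→X./O./.X/XO/.O*; (1,1)=-1→X./.O/.X/XO/.O; (2,0)=+0→X./../OX/XO/.O; (4,0)=+0→X./../.X/XO/OO
ply 2, X at X./O./.X/XO/.O | (0,1)=+0→XX/O./.X/XO/.O*; (1,1)=+0→X./OX/.X/XO/.O; (2,0)=+0→X./O./XX/XO/.O; (4,0)=+0→X./O./.X/XO/XO
ply 3, O at XX/O./.X/XO/.O | (1,1)=+0→XX/OO/.X/XO/.O*; (2,0)=-1→XX/O./OX/XO/.O; (4,0)=-1→XX/O./.X/XO/OO
ply 4, X at XX/OO/.X/XO/.O | (2,0)=+0→XX/OO/XX/XO/.O*; (4,0)=+0→XX/OO/.X/XO/XO
ply 5, O at XX/OO/XX/XO/.O | (4,0)=+0→XX/OO/XX/XO/OO*
ply 6: XX/OO/XX/XO/OO is terminal +0 (X); from X./../.X/XO/.O depth 6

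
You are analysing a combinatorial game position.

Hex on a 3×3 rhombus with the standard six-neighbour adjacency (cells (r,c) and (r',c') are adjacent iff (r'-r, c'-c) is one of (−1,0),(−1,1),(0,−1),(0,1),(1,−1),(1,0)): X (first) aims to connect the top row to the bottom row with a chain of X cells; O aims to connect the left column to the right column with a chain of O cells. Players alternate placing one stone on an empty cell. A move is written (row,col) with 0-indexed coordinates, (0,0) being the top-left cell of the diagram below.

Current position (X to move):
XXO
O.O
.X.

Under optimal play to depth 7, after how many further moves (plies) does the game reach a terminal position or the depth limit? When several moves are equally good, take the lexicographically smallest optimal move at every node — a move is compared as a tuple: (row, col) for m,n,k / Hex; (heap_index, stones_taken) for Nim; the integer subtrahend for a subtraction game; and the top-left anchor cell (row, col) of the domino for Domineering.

ply 1, X at XXO/O.O/.X. | (1,1)=+1→XXO/OXO/.X.*; (2,0)=-1→XXO/O.O/XX.; (2,2)=-1→XXO/O.O/.XX
ply 2: XXO/OXO/.X. is terminal -1 (O); from XXO/O.O/.X. depth 7

PV length from [XXO/O.O/.X.]: 1 ply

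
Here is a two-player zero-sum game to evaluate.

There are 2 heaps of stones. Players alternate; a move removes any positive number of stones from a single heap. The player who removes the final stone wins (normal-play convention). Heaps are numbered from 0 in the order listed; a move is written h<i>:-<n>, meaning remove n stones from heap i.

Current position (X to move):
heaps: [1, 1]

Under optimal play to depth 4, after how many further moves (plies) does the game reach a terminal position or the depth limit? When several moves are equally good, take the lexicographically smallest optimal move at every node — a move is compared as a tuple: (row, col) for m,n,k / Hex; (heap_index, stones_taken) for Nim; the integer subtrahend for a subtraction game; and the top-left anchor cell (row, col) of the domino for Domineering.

PV length from [(1,1)]: 2 plies

[(1,1)] X move#1: h0:-1:-1/(0,1)*, h1:-1:-1/(1,0)
[(0,1)] O move#2: h1:-1:+1/(0,0)*
[(0,0)] end (terminal -1, X#3); searched (1,1) to 4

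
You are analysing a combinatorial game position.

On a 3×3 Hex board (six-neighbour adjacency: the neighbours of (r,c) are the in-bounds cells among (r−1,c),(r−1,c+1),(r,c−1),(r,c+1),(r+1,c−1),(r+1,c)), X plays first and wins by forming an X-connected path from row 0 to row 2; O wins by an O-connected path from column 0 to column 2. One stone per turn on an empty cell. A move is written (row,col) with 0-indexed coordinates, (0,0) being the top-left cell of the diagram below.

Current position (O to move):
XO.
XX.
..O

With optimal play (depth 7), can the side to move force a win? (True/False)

O winning at [XO./XX./..O]: False

ply 1, O at XO./XX./..O | (0,2)=-1→XOO/XX./..O*; (1,2)=-1→XO./XXO/..O; (2,0)=-1→XO./XX./O.O; (2,1)=-1→XO./XX./.OO
ply 2, X at XOO/XX./..O | (1,2)=+1→XOO/XXX/..O*; (2,0)=+1→XOO/XX./X.O; (2,1)=+1→XOO/XX./.XO
ply 3, O at XOO/XXX/..O | (2,0)=-1→XOO/XXX/O.O*; (2,1)=-1→XOO/XXX/.OO
ply 4, X at XOO/XXX/O.O | (2,1)=+1→XOO/XXX/OXO*
ply 5: XOO/XXX/OXO is terminal -1 (O); from XO./XX./..O depth 7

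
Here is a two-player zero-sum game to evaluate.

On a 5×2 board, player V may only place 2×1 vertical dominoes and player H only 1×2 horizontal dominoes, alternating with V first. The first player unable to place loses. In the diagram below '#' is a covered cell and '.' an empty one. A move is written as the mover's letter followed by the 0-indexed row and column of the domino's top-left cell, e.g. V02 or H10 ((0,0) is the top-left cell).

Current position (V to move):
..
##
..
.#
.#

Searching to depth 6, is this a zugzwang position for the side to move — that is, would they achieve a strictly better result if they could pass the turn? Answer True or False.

[../##/../.#/.#] V move#1: V20:-1/../##/#./##/.#*, V30:-1/../##/../##/##
[../##/#./##/.#] H move#2: H00:+1/##/##/#./##/.#*
[##/##/#./##/.#] end (terminal -1, V#3); searched ../##/../.#/.# to 6
suppose V passes — search the same position with H to move:
pass> [../##/../.#/.#] H move#1: H00:-1/##/##/../.#/.#, H20:+1/../##/##/.#/.#*
pass> [../##/##/.#/.#] V move#2: V30:-1/../##/##/##/##*
pass> [../##/##/##/##] H move#3: H00:+1/##/##/##/##/##*
pass> [##/##/##/##/##] end (terminal -1, V#4); searched ../##/../.#/.# to 6
for V: play -1, pass -1

zugzwang(../##/../.#/.#, V) = False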